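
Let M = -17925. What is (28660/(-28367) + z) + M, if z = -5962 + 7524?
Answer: -464197881/28367 ≈ -16364.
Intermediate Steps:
z = 1562
(28660/(-28367) + z) + M = (28660/(-28367) + 1562) - 17925 = (28660*(-1/28367) + 1562) - 17925 = (-28660/28367 + 1562) - 17925 = 44280594/28367 - 17925 = -464197881/28367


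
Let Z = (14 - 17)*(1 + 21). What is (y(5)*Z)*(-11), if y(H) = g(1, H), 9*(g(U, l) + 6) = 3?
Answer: -4114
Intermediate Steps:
g(U, l) = -17/3 (g(U, l) = -6 + (⅑)*3 = -6 + ⅓ = -17/3)
Z = -66 (Z = -3*22 = -66)
y(H) = -17/3
(y(5)*Z)*(-11) = -17/3*(-66)*(-11) = 374*(-11) = -4114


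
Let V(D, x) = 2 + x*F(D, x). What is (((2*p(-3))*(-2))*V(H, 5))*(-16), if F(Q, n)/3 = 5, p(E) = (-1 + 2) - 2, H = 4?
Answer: -4928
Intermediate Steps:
p(E) = -1 (p(E) = 1 - 2 = -1)
F(Q, n) = 15 (F(Q, n) = 3*5 = 15)
V(D, x) = 2 + 15*x (V(D, x) = 2 + x*15 = 2 + 15*x)
(((2*p(-3))*(-2))*V(H, 5))*(-16) = (((2*(-1))*(-2))*(2 + 15*5))*(-16) = ((-2*(-2))*(2 + 75))*(-16) = (4*77)*(-16) = 308*(-16) = -4928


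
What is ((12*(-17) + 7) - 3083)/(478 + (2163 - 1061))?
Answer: -164/79 ≈ -2.0760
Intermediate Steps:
((12*(-17) + 7) - 3083)/(478 + (2163 - 1061)) = ((-204 + 7) - 3083)/(478 + 1102) = (-197 - 3083)/1580 = -3280*1/1580 = -164/79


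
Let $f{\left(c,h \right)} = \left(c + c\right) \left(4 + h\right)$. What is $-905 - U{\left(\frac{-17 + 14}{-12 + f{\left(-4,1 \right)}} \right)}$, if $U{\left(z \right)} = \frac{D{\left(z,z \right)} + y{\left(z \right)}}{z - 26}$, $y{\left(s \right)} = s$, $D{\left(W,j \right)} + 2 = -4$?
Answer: $- \frac{1221154}{1349} \approx -905.23$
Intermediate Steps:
$f{\left(c,h \right)} = 2 c \left(4 + h\right)$
$D{\left(W,j \right)} = -6$ ($D{\left(W,j \right)} = -2 - 4 = -6$)
$U{\left(z \right)} = \frac{-6 + z}{-26 + z}$ ($U{\left(z \right)} = \frac{-6 + z}{z - 26} = \frac{-6 + z}{-26 + z}$)
$-905 - U{\left(\frac{-17 + 14}{-12 + f{\left(-4,1 \right)}} \right)} = -905 - \frac{-6 + \frac{-17 + 14}{-12 + 2 \left(-4\right) \left(4 + 1\right)}}{-26 + \frac{-17 + 14}{-12 + 2 \left(-4\right) \left(4 + 1\right)}} = -905 - \frac{-6 - \frac{3}{-12 + 2 \left(-4\right) 5}}{-26 - \frac{3}{-12 + 2 \left(-4\right) 5}} = -905 - \frac{-6 - \frac{3}{-12 - 40}}{-26 - \frac{3}{-12 - 40}} = -905 - \frac{-6 - \frac{3}{-52}}{-26 - \frac{3}{-52}} = -905 - \frac{-6 - - \frac{3}{52}}{-26 - - \frac{3}{52}} = -905 - \frac{-6 + \frac{3}{52}}{-26 + \frac{3}{52}} = -905 - \frac{1}{- \frac{1349}{52}} \left(- \frac{309}{52}\right) = -905 - \left(- \frac{52}{1349}\right) \left(- \frac{309}{52}\right) = -905 - \frac{309}{1349} = - \frac{1221154}{1349}$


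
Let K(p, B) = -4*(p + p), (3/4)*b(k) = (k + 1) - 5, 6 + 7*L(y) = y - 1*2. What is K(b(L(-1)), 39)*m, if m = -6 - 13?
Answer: -22496/21 ≈ -1071.2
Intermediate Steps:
L(y) = -8/7 + y/7 (L(y) = -6/7 + (y - 1*2)/7 = -6/7 + (y - 2)/7 = -6/7 + (-2 + y)/7 = -6/7 + (-2/7 + y/7) = -8/7 + y/7)
m = -19
b(k) = -16/3 + 4*k/3 (b(k) = 4*((k + 1) - 5)/3 = 4*((1 + k) - 5)/3 = 4*(-4 + k)/3 = -16/3 + 4*k/3)
K(p, B) = -8*p
K(b(L(-1)), 39)*m = -8*(-16/3 + 4*(-8/7 + (⅐)*(-1))/3)*(-19) = -8*(-16/3 + 4*(-8/7 - ⅐)/3)*(-19) = -8*(-16/3 + (4/3)*(-9/7))*(-19) = -8*(-16/3 - 12/7)*(-19) = -8*(-148/21)*(-19) = (1184/21)*(-19) = -22496/21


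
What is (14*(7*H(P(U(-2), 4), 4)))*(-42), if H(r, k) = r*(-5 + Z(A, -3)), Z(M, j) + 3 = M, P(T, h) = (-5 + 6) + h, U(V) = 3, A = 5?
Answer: 61740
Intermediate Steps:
P(T, h) = 1 + h
Z(M, j) = -3 + M
H(r, k) = -3*r (H(r, k) = r*(-5 + (-3 + 5)) = r*(-5 + 2) = r*(-3) = -3*r)
(14*(7*H(P(U(-2), 4), 4)))*(-42) = (14*(7*(-3*(1 + 4))))*(-42) = (14*(7*(-3*5)))*(-42) = (14*(7*(-15)))*(-42) = (14*(-105))*(-42) = -1470*(-42) = 61740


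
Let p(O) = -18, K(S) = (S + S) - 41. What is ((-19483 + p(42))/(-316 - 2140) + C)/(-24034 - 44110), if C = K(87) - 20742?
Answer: 50596203/167361664 ≈ 0.30232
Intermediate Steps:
K(S) = -41 + 2*S (K(S) = 2*S - 41 = -41 + 2*S)
C = -20609 (C = (-41 + 2*87) - 20742 = (-41 + 174) - 20742 = 133 - 20742 = -20609)
((-19483 + p(42))/(-316 - 2140) + C)/(-24034 - 44110) = ((-19483 - 18)/(-316 - 2140) - 20609)/(-24034 - 44110) = (-19501/(-2456) - 20609)/(-68144) = (-19501*(-1/2456) - 20609)*(-1/68144) = (19501/2456 - 20609)*(-1/68144) = -50596203/2456*(-1/68144) = 50596203/167361664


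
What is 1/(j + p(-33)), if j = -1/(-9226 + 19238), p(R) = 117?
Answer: 10012/1171403 ≈ 0.0085470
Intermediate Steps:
j = -1/10012 ≈ -9.9880e-5
1/(j + p(-33)) = 1/(-1/10012 + 117) = 1/(1171403/10012) = 10012/1171403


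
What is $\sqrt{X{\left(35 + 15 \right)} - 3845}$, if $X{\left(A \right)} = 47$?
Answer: $3 i \sqrt{422} \approx 61.628 i$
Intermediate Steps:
$\sqrt{X{\left(35 + 15 \right)} - 3845} = \sqrt{47 - 3845} = \sqrt{-3798} = 3 i \sqrt{422}$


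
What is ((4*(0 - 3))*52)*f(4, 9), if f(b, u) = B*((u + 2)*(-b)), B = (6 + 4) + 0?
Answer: 274560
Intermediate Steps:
B = 10 (B = 10 + 0 = 10)
f(b, u) = -10*b*(2 + u) (f(b, u) = 10*((u + 2)*(-b)) = 10*((2 + u)*(-b)) = 10*(-b*(2 + u)) = -10*b*(2 + u))
((4*(0 - 3))*52)*f(4, 9) = ((4*(0 - 3))*52)*(-10*4*(2 + 9)) = ((4*(-3))*52)*(-10*4*11) = -12*52*(-440) = -624*(-440) = 274560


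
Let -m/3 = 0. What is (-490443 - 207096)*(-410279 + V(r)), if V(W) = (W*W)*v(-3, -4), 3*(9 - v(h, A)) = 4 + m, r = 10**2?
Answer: 232707613381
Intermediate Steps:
m = 0 (m = -3*0 = 0)
r = 100
v(h, A) = 23/3 (v(h, A) = 9 - (4 + 0)/3 = 9 - 1/3*4 = 9 - 4/3 = 23/3)
V(W) = 23*W**2/3 (V(W) = (W*W)*(23/3) = W**2*(23/3) = 23*W**2/3)
(-490443 - 207096)*(-410279 + V(r)) = (-490443 - 207096)*(-410279 + (23/3)*100**2) = -697539*(-410279 + (23/3)*10000) = -697539*(-410279 + 230000/3) = -697539*(-1000837/3) = 232707613381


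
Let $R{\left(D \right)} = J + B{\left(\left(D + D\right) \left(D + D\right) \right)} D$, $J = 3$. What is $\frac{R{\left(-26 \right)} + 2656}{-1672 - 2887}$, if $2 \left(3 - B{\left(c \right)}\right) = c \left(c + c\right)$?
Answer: $- \frac{190104597}{4559} \approx -41699.0$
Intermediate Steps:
$B{\left(c \right)} = 3 - c^{2}$ ($B{\left(c \right)} = 3 - \frac{c \left(c + c\right)}{2} = 3 - \frac{c 2 c}{2} = 3 - \frac{2 c^{2}}{2} = 3 - c^{2}$)
$R{\left(D \right)} = 3 + D \left(3 - 16 D^{4}\right)$ ($R{\left(D \right)} = 3 + \left(3 - \left(\left(D + D\right) \left(D + D\right)\right)^{2}\right) D = 3 + \left(3 - \left(2 D 2 D\right)^{2}\right) D = 3 + \left(3 - \left(4 D^{2}\right)^{2}\right) D = 3 + \left(3 - 16 D^{4}\right) D = 3 + D \left(3 - 16 D^{4}\right)$)
$\frac{R{\left(-26 \right)} + 2656}{-1672 - 2887} = \frac{\left(3 - - 26 \left(-3 + 16 \left(-26\right)^{4}\right)\right) + 2656}{-1672 - 2887} = \frac{\left(3 - - 26 \left(-3 + 16 \cdot 456976\right)\right) + 2656}{-4559} = \left(\left(3 - - 26 \left(-3 + 7311616\right)\right) + 2656\right) \left(- \frac{1}{4559}\right) = \left(\left(3 - \left(-26\right) 7311613\right) + 2656\right) \left(- \frac{1}{4559}\right) = \left(\left(3 + 190101938\right) + 2656\right) \left(- \frac{1}{4559}\right) = \left(190101941 + 2656\right) \left(- \frac{1}{4559}\right) = 190104597 \left(- \frac{1}{4559}\right) = - \frac{190104597}{4559}$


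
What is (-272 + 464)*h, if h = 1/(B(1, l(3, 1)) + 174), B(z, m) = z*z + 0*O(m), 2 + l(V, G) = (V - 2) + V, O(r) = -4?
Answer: 192/175 ≈ 1.0971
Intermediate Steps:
l(V, G) = -4 + 2*V (l(V, G) = -2 + ((V - 2) + V) = -2 + ((-2 + V) + V) = -2 + (-2 + 2*V) = -4 + 2*V)
B(z, m) = z² (B(z, m) = z*z + 0*(-4) = z² + 0 = z²)
h = 1/175 (h = 1/(1² + 174) = 1/(1 + 174) = 1/175 ≈ 0.0057143)
(-272 + 464)*h = (-272 + 464)*(1/175) = 192*(1/175) = 192/175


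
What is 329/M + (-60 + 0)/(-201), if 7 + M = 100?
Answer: 23903/6231 ≈ 3.8361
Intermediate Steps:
M = 93 (M = -7 + 100 = 93)
329/M + (-60 + 0)/(-201) = 329/93 + (-60 + 0)/(-201) = 329*(1/93) - 60*(-1/201) = 329/93 + 20/67 = 23903/6231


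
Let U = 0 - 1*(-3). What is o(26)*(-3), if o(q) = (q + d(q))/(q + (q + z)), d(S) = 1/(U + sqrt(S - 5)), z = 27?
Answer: -309/316 - sqrt(21)/316 ≈ -0.99235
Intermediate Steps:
U = 3 (U = 0 + 3 = 3)
d(S) = 1/(3 + sqrt(-5 + S)) (d(S) = 1/(3 + sqrt(S - 5)) = 1/(3 + sqrt(-5 + S)))
o(q) = (q + 1/(3 + sqrt(-5 + q)))/(27 + 2*q) (o(q) = (q + 1/(3 + sqrt(-5 + q)))/(q + (q + 27)) = (q + 1/(3 + sqrt(-5 + q)))/(q + (27 + q)) = (q + 1/(3 + sqrt(-5 + q)))/(27 + 2*q))
o(26)*(-3) = ((1 + 26*(3 + sqrt(-5 + 26)))/((3 + sqrt(-5 + 26))*(27 + 2*26)))*(-3) = ((1 + 26*(3 + sqrt(21)))/((3 + sqrt(21))*(27 + 52)))*(-3) = ((1 + (78 + 26*sqrt(21)))/((3 + sqrt(21))*79))*(-3) = ((1/79)*(79 + 26*sqrt(21))/(3 + sqrt(21)))*(-3) = ((79 + 26*sqrt(21))/(79*(3 + sqrt(21))))*(-3) = -3*(79 + 26*sqrt(21))/(79*(3 + sqrt(21)))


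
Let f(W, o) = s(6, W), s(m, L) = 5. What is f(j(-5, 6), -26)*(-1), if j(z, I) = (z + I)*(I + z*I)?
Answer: -5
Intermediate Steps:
j(z, I) = (I + z)*(I + I*z)
f(W, o) = 5
f(j(-5, 6), -26)*(-1) = 5*(-1) = -5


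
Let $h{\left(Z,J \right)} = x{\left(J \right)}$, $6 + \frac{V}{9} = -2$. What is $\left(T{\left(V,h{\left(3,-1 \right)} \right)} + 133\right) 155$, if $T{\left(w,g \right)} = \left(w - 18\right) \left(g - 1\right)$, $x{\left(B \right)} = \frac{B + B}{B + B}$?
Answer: $20615$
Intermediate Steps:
$V = -72$ ($V = -54 + 9 \left(-2\right) = -54 - 18 = -72$)
$x{\left(B \right)} = 1$ ($x{\left(B \right)} = \frac{2 B}{2 B} = 2 B \frac{1}{2 B} = 1$)
$h{\left(Z,J \right)} = 1$
$T{\left(w,g \right)} = \left(-1 + g\right) \left(-18 + w\right)$ ($T{\left(w,g \right)} = \left(-18 + w\right) \left(-1 + g\right) = \left(-1 + g\right) \left(-18 + w\right)$)
$\left(T{\left(V,h{\left(3,-1 \right)} \right)} + 133\right) 155 = \left(\left(18 - -72 - 18 + 1 \left(-72\right)\right) + 133\right) 155 = \left(\left(18 + 72 - 18 - 72\right) + 133\right) 155 = \left(0 + 133\right) 155 = 133 \cdot 155 = 20615$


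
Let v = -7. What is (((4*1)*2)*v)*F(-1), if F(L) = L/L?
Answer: -56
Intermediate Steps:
F(L) = 1
(((4*1)*2)*v)*F(-1) = (((4*1)*2)*(-7))*1 = ((4*2)*(-7))*1 = (8*(-7))*1 = -56*1 = -56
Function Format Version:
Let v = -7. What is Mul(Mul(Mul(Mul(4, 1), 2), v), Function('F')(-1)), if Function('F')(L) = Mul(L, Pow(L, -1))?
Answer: -56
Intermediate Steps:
Function('F')(L) = 1
Mul(Mul(Mul(Mul(4, 1), 2), v), Function('F')(-1)) = Mul(Mul(Mul(Mul(4, 1), 2), -7), 1) = Mul(Mul(Mul(4, 2), -7), 1) = Mul(Mul(8, -7), 1) = Mul(-56, 1) = -56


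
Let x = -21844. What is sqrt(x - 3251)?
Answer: I*sqrt(25095) ≈ 158.41*I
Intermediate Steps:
sqrt(x - 3251) = sqrt(-21844 - 3251) = sqrt(-25095) = I*sqrt(25095)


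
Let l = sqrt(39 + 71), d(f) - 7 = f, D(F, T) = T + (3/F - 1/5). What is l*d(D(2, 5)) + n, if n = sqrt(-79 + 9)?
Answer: 133*sqrt(110)/10 + I*sqrt(70) ≈ 139.49 + 8.3666*I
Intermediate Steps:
D(F, T) = -1/5 + T + 3/F (D(F, T) = T + (3/F - 1*1/5) = T + (3/F - 1/5) = T + (-1/5 + 3/F) = -1/5 + T + 3/F)
d(f) = 7 + f
l = sqrt(110) ≈ 10.488
n = I*sqrt(70) (n = sqrt(-70) = I*sqrt(70) ≈ 8.3666*I)
l*d(D(2, 5)) + n = sqrt(110)*(7 + (-1/5 + 5 + 3/2)) + I*sqrt(70) = sqrt(110)*(7 + 63/10) + I*sqrt(70) = sqrt(110)*(133/10) + I*sqrt(70) = 133*sqrt(110)/10 + I*sqrt(70)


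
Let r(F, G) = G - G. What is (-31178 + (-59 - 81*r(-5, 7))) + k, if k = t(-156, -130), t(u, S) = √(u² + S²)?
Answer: -31237 + 26*√61 ≈ -31034.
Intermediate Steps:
r(F, G) = 0
t(u, S) = √(S² + u²)
k = 26*√61 (k = √((-130)² + (-156)²) = √(16900 + 24336) = √41236 = 26*√61 ≈ 203.07)
(-31178 + (-59 - 81*r(-5, 7))) + k = (-31178 + (-59 - 81*0)) + 26*√61 = (-31178 + (-59 + 0)) + 26*√61 = (-31178 - 59) + 26*√61 = -31237 + 26*√61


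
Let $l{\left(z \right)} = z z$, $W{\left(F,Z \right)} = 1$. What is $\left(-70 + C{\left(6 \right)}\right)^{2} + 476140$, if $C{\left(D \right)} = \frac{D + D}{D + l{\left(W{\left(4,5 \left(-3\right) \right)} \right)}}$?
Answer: $\frac{23559344}{49} \approx 4.808 \cdot 10^{5}$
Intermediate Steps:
$l{\left(z \right)} = z^{2}$
$C{\left(D \right)} = \frac{2 D}{1 + D}$ ($C{\left(D \right)} = \frac{D + D}{D + 1^{2}} = \frac{2 D}{D + 1} = \frac{2 D}{1 + D}$)
$\left(-70 + C{\left(6 \right)}\right)^{2} + 476140 = \left(-70 + 2 \cdot 6 \frac{1}{1 + 6}\right)^{2} + 476140 = \left(-70 + 2 \cdot 6 \cdot \frac{1}{7}\right)^{2} + 476140 = \left(-70 + \frac{12}{7}\right)^{2} + 476140 = \left(- \frac{478}{7}\right)^{2} + 476140 = \frac{228484}{49} + 476140 = \frac{23559344}{49}$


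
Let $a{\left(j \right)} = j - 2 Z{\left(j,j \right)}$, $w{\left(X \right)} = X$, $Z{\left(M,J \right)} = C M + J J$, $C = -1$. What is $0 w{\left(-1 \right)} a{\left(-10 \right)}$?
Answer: $0$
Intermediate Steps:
$Z{\left(M,J \right)} = J^{2} - M$ ($Z{\left(M,J \right)} = - M + J J = - M + J^{2} = J^{2} - M$)
$a{\left(j \right)} = - 2 j^{2} + 3 j$ ($a{\left(j \right)} = j - 2 \left(j^{2} - j\right) = j - \left(- 2 j + 2 j^{2}\right) = - 2 j^{2} + 3 j$)
$0 w{\left(-1 \right)} a{\left(-10 \right)} = 0 \left(-1\right) \left(- 10 \left(3 - -20\right)\right) = 0 \left(- 10 \left(3 + 20\right)\right) = 0 \left(\left(-10\right) 23\right) = 0 \left(-230\right) = 0$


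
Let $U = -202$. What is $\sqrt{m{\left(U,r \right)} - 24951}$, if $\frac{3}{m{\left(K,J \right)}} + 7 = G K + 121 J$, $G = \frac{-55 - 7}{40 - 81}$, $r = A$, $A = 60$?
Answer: $\frac{6 i \sqrt{56236054897259}}{284849} \approx 157.96 i$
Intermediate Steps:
$r = 60$
$G = \frac{62}{41}$ ($G = - \frac{62}{-41} = \left(-62\right) \left(- \frac{1}{41}\right) = \frac{62}{41} \approx 1.5122$)
$m{\left(K,J \right)} = \frac{3}{-7 + 121 J + \frac{62 K}{41}}$ ($m{\left(K,J \right)} = \frac{3}{-7 + \left(\frac{62 K}{41} + 121 J\right)} = \frac{3}{-7 + \left(121 J + \frac{62 K}{41}\right)} = \frac{3}{-7 + 121 J + \frac{62 K}{41}}$)
$\sqrt{m{\left(U,r \right)} - 24951} = \sqrt{\frac{123}{-287 + 62 \left(-202\right) + 4961 \cdot 60} - 24951} = \sqrt{\frac{123}{-287 - 12524 + 297660} - 24951} = \sqrt{\frac{123}{284849} - 24951} = \sqrt{- \frac{7107267276}{284849}} = \frac{6 i \sqrt{56236054897259}}{284849}$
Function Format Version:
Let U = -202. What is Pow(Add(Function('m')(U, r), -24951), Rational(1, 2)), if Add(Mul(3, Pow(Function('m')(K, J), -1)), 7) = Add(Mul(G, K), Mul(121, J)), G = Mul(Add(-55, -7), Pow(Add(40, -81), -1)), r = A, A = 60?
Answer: Mul(Rational(6, 284849), I, Pow(56236054897259, Rational(1, 2))) ≈ Mul(157.96, I)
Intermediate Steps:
r = 60
G = Rational(62, 41) (G = Mul(-62, Pow(-41, -1)) = Mul(-62, Rational(-1, 41)) = Rational(62, 41) ≈ 1.5122)
Function('m')(K, J) = Mul(3, Pow(Add(-7, Mul(121, J), Mul(Rational(62, 41), K)), -1)) (Function('m')(K, J) = Mul(3, Pow(Add(-7, Add(Mul(Rational(62, 41), K), Mul(121, J))), -1)) = Mul(3, Pow(Add(-7, Add(Mul(121, J), Mul(Rational(62, 41), K))), -1)) = Mul(3, Pow(Add(-7, Mul(121, J), Mul(Rational(62, 41), K)), -1)))
Pow(Add(Function('m')(U, r), -24951), Rational(1, 2)) = Pow(Add(Mul(123, Pow(Add(-287, Mul(62, -202), Mul(4961, 60)), -1)), -24951), Rational(1, 2)) = Pow(Add(Mul(123, Pow(Add(-287, -12524, 297660), -1)), -24951), Rational(1, 2)) = Pow(Add(Mul(123, Pow(284849, -1)), -24951), Rational(1, 2)) = Pow(Add(Mul(123, Rational(1, 284849)), -24951), Rational(1, 2)) = Pow(Add(Rational(123, 284849), -24951), Rational(1, 2)) = Pow(Rational(-7107267276, 284849), Rational(1, 2)) = Mul(Rational(6, 284849), I, Pow(56236054897259, Rational(1, 2)))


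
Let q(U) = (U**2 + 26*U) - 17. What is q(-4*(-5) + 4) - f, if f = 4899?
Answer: -3716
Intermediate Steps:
q(U) = -17 + U**2 + 26*U
q(-4*(-5) + 4) - f = (-17 + (-4*(-5) + 4)**2 + 26*(-4*(-5) + 4)) - 1*4899 = (-17 + (20 + 4)**2 + 26*(20 + 4)) - 4899 = (-17 + 24**2 + 26*24) - 4899 = (-17 + 576 + 624) - 4899 = 1183 - 4899 = -3716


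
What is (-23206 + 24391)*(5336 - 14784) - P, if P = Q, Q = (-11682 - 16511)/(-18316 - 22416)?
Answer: -456030612353/40732 ≈ -1.1196e+7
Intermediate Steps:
Q = 28193/40732 (Q = -28193/(-40732) = -28193*(-1/40732) = 28193/40732 ≈ 0.69216)
P = 28193/40732 ≈ 0.69216
(-23206 + 24391)*(5336 - 14784) - P = (-23206 + 24391)*(5336 - 14784) - 1*28193/40732 = 1185*(-9448) - 28193/40732 = -11195880 - 28193/40732 = -456030612353/40732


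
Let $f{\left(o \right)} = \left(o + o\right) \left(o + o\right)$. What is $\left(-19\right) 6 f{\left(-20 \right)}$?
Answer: $-182400$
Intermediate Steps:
$f{\left(o \right)} = 4 o^{2}$ ($f{\left(o \right)} = 2 o 2 o = 4 o^{2}$)
$\left(-19\right) 6 f{\left(-20 \right)} = \left(-19\right) 6 \cdot 4 \left(-20\right)^{2} = - 114 \cdot 4 \cdot 400 = \left(-114\right) 1600 = -182400$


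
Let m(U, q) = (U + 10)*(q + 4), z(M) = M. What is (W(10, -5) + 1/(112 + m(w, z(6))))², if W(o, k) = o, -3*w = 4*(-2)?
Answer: 51308569/512656 ≈ 100.08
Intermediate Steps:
w = 8/3 (w = -4*(-2)/3 = -⅓*(-8) = 8/3 ≈ 2.6667)
m(U, q) = (4 + q)*(10 + U) (m(U, q) = (10 + U)*(4 + q) = (4 + q)*(10 + U))
(W(10, -5) + 1/(112 + m(w, z(6))))² = (10 + 1/(112 + (40 + 4*(8/3) + 10*6 + (8/3)*6)))² = (10 + 1/(112 + (40 + 32/3 + 60 + 16)))² = (10 + 1/(112 + 380/3))² = (10 + 1/(716/3))² = (10 + 3/716)² = (7163/716)² = 51308569/512656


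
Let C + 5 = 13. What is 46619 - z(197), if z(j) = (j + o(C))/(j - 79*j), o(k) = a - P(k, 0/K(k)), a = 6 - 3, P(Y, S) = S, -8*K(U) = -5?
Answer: 358173877/7683 ≈ 46619.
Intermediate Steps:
C = 8 (C = -5 + 13 = 8)
K(U) = 5/8 (K(U) = -⅛*(-5) = 5/8)
a = 3
o(k) = 3 (o(k) = 3 - 0/5/8 = 3 - 0*8/5 = 3 - 1*0 = 3 + 0 = 3)
z(j) = -(3 + j)/(78*j) (z(j) = (j + 3)/(j - 79*j) = (3 + j)/((-78*j)) = (3 + j)*(-1/(78*j)) = -(3 + j)/(78*j))
46619 - z(197) = 46619 - (-3 - 1*197)/(78*197) = 46619 - (-3 - 197)/(78*197) = 46619 - (-200)/(78*197) = 46619 - 1*(-100/7683) = 46619 + 100/7683 = 358173877/7683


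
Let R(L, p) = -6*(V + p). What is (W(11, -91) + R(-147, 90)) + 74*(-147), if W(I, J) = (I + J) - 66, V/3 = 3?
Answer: -11618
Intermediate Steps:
V = 9 (V = 3*3 = 9)
R(L, p) = -54 - 6*p (R(L, p) = -6*(9 + p) = -54 - 6*p)
W(I, J) = -66 + I + J
(W(11, -91) + R(-147, 90)) + 74*(-147) = ((-66 + 11 - 91) + (-54 - 6*90)) + 74*(-147) = (-146 + (-54 - 540)) - 10878 = (-146 - 594) - 10878 = -740 - 10878 = -11618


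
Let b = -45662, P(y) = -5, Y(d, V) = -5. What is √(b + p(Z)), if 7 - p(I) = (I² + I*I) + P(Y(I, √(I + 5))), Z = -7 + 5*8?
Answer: 2*I*√11957 ≈ 218.7*I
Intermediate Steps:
Z = 33 (Z = -7 + 40 = 33)
p(I) = 12 - 2*I² (p(I) = 7 - ((I² + I*I) - 5) = 7 - ((I² + I²) - 5) = 7 - (2*I² - 5) = 7 - (-5 + 2*I²) = 7 + (5 - 2*I²) = 12 - 2*I²)
√(b + p(Z)) = √(-45662 + (12 - 2*33²)) = √(-45662 + (12 - 2*1089)) = √(-45662 + (12 - 2178)) = √(-45662 - 2166) = √(-47828) = 2*I*√11957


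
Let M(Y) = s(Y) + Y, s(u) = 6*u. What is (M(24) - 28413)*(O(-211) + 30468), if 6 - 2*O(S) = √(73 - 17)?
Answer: -860653395 + 28245*√14 ≈ -8.6055e+8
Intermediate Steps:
O(S) = 3 - √14 (O(S) = 3 - √(73 - 17)/2 = 3 - √14)
M(Y) = 7*Y (M(Y) = 6*Y + Y = 7*Y)
(M(24) - 28413)*(O(-211) + 30468) = (7*24 - 28413)*((3 - √14) + 30468) = (168 - 28413)*(30471 - √14) = -28245*(30471 - √14) = -860653395 + 28245*√14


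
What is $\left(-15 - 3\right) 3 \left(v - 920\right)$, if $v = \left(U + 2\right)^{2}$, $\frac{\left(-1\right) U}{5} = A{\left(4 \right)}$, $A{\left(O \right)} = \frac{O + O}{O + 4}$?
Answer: $49194$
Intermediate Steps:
$A{\left(O \right)} = \frac{2 O}{4 + O}$
$U = -5$ ($U = - 5 \cdot 2 \cdot 4 \frac{1}{4 + 4} = - 5 \cdot 2 \cdot 4 \cdot \frac{1}{8} = \left(-5\right) 1 = -5$)
$v = 9$ ($v = \left(-5 + 2\right)^{2} = \left(-3\right)^{2} = 9$)
$\left(-15 - 3\right) 3 \left(v - 920\right) = \left(-15 - 3\right) 3 \left(9 - 920\right) = \left(-18\right) 3 \left(-911\right) = \left(-54\right) \left(-911\right) = 49194$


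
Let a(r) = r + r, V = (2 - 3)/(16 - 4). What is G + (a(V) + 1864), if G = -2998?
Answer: -6805/6 ≈ -1134.2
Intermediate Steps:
V = -1/12 ≈ -0.083333
a(r) = 2*r
G + (a(V) + 1864) = -2998 + (2*(-1/12) + 1864) = -2998 + (-⅙ + 1864) = -2998 + 11183/6 = -6805/6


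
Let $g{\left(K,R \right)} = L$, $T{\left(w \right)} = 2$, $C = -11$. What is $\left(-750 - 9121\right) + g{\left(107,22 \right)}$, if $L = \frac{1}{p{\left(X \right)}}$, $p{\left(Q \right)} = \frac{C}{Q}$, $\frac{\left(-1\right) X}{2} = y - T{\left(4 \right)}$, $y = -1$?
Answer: $- \frac{108587}{11} \approx -9871.5$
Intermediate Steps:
$X = 6$ ($X = - 2 \left(-1 - 2\right) = \left(-2\right) \left(-3\right) = 6$)
$p{\left(Q \right)} = - \frac{11}{Q}$
$L = - \frac{6}{11}$ ($L = \frac{1}{\left(-11\right) \frac{1}{6}} = \frac{1}{- \frac{11}{6}} = - \frac{6}{11} \approx -0.54545$)
$g{\left(K,R \right)} = - \frac{6}{11}$
$\left(-750 - 9121\right) + g{\left(107,22 \right)} = \left(-750 - 9121\right) - \frac{6}{11} = -9871 - \frac{6}{11} = - \frac{108587}{11}$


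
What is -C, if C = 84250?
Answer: -84250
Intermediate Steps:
-C = -1*84250 = -84250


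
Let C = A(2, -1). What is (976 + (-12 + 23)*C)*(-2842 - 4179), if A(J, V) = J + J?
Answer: -7161420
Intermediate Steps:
A(J, V) = 2*J
C = 4 (C = 2*2 = 4)
(976 + (-12 + 23)*C)*(-2842 - 4179) = (976 + (-12 + 23)*4)*(-2842 - 4179) = (976 + 11*4)*(-7021) = (976 + 44)*(-7021) = 1020*(-7021) = -7161420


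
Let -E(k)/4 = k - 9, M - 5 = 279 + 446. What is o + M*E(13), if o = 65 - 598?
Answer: -12213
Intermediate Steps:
M = 730 (M = 5 + (279 + 446) = 5 + 725 = 730)
o = -533
E(k) = 36 - 4*k (E(k) = -4*(k - 9) = -4*(-9 + k) = 36 - 4*k)
o + M*E(13) = -533 + 730*(36 - 4*13) = -533 + 730*(36 - 52) = -533 + 730*(-16) = -533 - 11680 = -12213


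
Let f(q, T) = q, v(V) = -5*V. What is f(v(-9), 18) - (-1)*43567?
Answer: 43612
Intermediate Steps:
f(v(-9), 18) - (-1)*43567 = -5*(-9) - (-1)*43567 = 45 - 1*(-43567) = 45 + 43567 = 43612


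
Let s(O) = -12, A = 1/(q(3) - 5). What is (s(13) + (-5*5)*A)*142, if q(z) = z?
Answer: 71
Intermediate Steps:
A = -½ (A = 1/(3 - 5) = 1/(-2) = -½ ≈ -0.50000)
(s(13) + (-5*5)*A)*142 = (-12 - 5*5*(-½))*142 = (-12 - 25*(-½))*142 = (-12 + 25/2)*142 = (½)*142 = 71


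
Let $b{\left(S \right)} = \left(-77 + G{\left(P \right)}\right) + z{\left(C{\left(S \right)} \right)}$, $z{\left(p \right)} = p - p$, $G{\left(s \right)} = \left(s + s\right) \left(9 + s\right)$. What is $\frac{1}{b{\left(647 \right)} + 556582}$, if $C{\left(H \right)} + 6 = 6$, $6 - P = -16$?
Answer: $\frac{1}{557869} \approx 1.7925 \cdot 10^{-6}$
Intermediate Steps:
$P = 22$ ($P = 6 - -16 = 6 + 16 = 22$)
$G{\left(s \right)} = 2 s \left(9 + s\right)$
$C{\left(H \right)} = 0$ ($C{\left(H \right)} = -6 + 6 = 0$)
$z{\left(p \right)} = 0$
$b{\left(S \right)} = 1287$ ($b{\left(S \right)} = \left(-77 + 2 \cdot 22 \left(9 + 22\right)\right) + 0 = \left(-77 + 2 \cdot 22 \cdot 31\right) + 0 = \left(-77 + 1364\right) + 0 = 1287 + 0 = 1287$)
$\frac{1}{b{\left(647 \right)} + 556582} = \frac{1}{1287 + 556582} = \frac{1}{557869}$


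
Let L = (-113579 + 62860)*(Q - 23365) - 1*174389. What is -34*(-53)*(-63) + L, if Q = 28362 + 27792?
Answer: -1663313206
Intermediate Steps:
Q = 56154
L = -1663199680 (L = (-113579 + 62860)*(56154 - 23365) - 1*174389 = -50719*32789 - 174389 = -1663025291 - 174389 = -1663199680)
-34*(-53)*(-63) + L = -34*(-53)*(-63) - 1663199680 = 1802*(-63) - 1663199680 = -113526 - 1663199680 = -1663313206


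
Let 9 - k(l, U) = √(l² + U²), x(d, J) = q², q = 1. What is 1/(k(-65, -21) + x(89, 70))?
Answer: -5/2283 - √4666/4566 ≈ -0.017150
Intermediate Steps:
x(d, J) = 1 (x(d, J) = 1² = 1)
k(l, U) = 9 - √(U² + l²) (k(l, U) = 9 - √(l² + U²) = 9 - √(U² + l²))
1/(k(-65, -21) + x(89, 70)) = 1/((9 - √((-21)² + (-65)²)) + 1) = 1/((9 - √(441 + 4225)) + 1) = 1/((9 - √4666) + 1) = 1/(10 - √4666)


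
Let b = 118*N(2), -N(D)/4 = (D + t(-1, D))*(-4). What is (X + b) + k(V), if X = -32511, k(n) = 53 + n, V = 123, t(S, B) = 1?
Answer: -26671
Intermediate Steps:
N(D) = 16 + 16*D (N(D) = -4*(D + 1)*(-4) = -4*(1 + D)*(-4) = -4*(-4 - 4*D) = 16 + 16*D)
b = 5664 (b = 118*(16 + 16*2) = 118*(16 + 32) = 118*48 = 5664)
(X + b) + k(V) = (-32511 + 5664) + (53 + 123) = -26847 + 176 = -26671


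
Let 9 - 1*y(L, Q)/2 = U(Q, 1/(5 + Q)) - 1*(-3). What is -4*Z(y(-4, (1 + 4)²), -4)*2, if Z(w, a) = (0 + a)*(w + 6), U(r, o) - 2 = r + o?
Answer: -17312/15 ≈ -1154.1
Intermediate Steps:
U(r, o) = 2 + o + r (U(r, o) = 2 + (r + o) = 2 + (o + r) = 2 + o + r)
y(L, Q) = 8 - 2*Q - 2/(5 + Q) (y(L, Q) = 18 - 2*((2 + 1/(5 + Q) + Q) - 1*(-3)) = 18 - 2*((2 + Q + 1/(5 + Q)) + 3) = 18 - 2*(5 + Q + 1/(5 + Q)) = 18 + (-10 - 2*Q - 2/(5 + Q)) = 8 - 2*Q - 2/(5 + Q))
Z(w, a) = a*(6 + w)
-4*Z(y(-4, (1 + 4)²), -4)*2 = -(-16)*(6 + 2*(19 - (1 + 4)² - ((1 + 4)²)²)/(5 + (1 + 4)²))*2 = -(-16)*(6 + 2*(19 - 1*5² - (5²)²)/(5 + 5²))*2 = -(-16)*(6 + 2*(19 - 1*25 - 1*25²)/(5 + 25))*2 = -(-16)*(6 + 2*(19 - 25 - 1*625)/30)*2 = -(-16)*(6 + 2*(1/30)*(19 - 25 - 625))*2 = -(-16)*(6 + 2*(1/30)*(-631))*2 = -(-16)*(6 - 631/15)*2 = -(-16)*(-541)/15*2 = -4*2164/15*2 = -8656/15*2 = -17312/15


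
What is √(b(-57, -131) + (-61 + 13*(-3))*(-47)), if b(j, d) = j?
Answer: √4643 ≈ 68.140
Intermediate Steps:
√(b(-57, -131) + (-61 + 13*(-3))*(-47)) = √(-57 + (-61 + 13*(-3))*(-47)) = √(-57 + (-61 - 39)*(-47)) = √(-57 - 100*(-47)) = √(-57 + 4700) = √4643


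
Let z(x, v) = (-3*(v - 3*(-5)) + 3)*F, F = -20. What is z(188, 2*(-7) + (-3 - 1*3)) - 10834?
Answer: -11194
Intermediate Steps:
z(x, v) = 840 + 60*v (z(x, v) = (-3*(v - 3*(-5)) + 3)*(-20) = (-3*(v + 15) + 3)*(-20) = (-3*(15 + v) + 3)*(-20) = ((-45 - 3*v) + 3)*(-20) = (-42 - 3*v)*(-20) = 840 + 60*v)
z(188, 2*(-7) + (-3 - 1*3)) - 10834 = (840 + 60*(2*(-7) + (-3 - 1*3))) - 10834 = (840 + 60*(-14 + (-3 - 3))) - 10834 = (840 + 60*(-14 - 6)) - 10834 = (840 + 60*(-20)) - 10834 = (840 - 1200) - 10834 = -360 - 10834 = -11194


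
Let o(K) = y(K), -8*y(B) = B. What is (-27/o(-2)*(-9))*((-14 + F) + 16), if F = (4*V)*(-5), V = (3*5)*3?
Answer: -872856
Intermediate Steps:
y(B) = -B/8
o(K) = -K/8
V = 45 (V = 15*3 = 45)
F = -900 (F = (4*45)*(-5) = 180*(-5) = -900)
(-27/o(-2)*(-9))*((-14 + F) + 16) = (-27/((-⅛*(-2)))*(-9))*((-14 - 900) + 16) = (-27/¼*(-9))*(-914 + 16) = (-27*4*(-9))*(-898) = -108*(-9)*(-898) = 972*(-898) = -872856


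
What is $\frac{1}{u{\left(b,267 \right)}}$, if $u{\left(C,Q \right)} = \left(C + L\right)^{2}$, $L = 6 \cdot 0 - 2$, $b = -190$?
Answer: $\frac{1}{36864} \approx 2.7127 \cdot 10^{-5}$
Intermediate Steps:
$L = -2$ ($L = 0 - 2 = -2$)
$u{\left(C,Q \right)} = \left(-2 + C\right)^{2}$ ($u{\left(C,Q \right)} = \left(C - 2\right)^{2} = \left(-2 + C\right)^{2}$)
$\frac{1}{u{\left(b,267 \right)}} = \frac{1}{\left(-2 - 190\right)^{2}} = \frac{1}{\left(-192\right)^{2}} = \frac{1}{36864}$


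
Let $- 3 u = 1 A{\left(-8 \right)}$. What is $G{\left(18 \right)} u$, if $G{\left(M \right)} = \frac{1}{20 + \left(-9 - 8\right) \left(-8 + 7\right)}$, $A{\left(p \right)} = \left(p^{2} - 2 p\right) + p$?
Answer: $- \frac{24}{37} \approx -0.64865$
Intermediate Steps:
$A{\left(p \right)} = p^{2} - p$
$u = -24$ ($u = - \frac{1 \left(- 8 \left(-1 - 8\right)\right)}{3} = - \frac{1 \left(\left(-8\right) \left(-9\right)\right)}{3} = - \frac{1 \cdot 72}{3} = \left(- \frac{1}{3}\right) 72 = -24$)
$G{\left(M \right)} = \frac{1}{37}$ ($G{\left(M \right)} = \frac{1}{20 - -17} = \frac{1}{20 + 17} = \frac{1}{37}$)
$G{\left(18 \right)} u = \frac{1}{37} \left(-24\right) = - \frac{24}{37}$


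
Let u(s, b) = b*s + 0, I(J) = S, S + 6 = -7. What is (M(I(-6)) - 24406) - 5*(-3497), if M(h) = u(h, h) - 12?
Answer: -6764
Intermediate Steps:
S = -13 (S = -6 - 7 = -13)
I(J) = -13
u(s, b) = b*s
M(h) = -12 + h² (M(h) = h*h - 12 = h² - 12 = -12 + h²)
(M(I(-6)) - 24406) - 5*(-3497) = ((-12 + (-13)²) - 24406) - 5*(-3497) = ((-12 + 169) - 24406) + 17485 = (157 - 24406) + 17485 = -24249 + 17485 = -6764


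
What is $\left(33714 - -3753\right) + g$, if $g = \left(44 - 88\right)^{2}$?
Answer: $39403$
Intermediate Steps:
$g = 1936$ ($g = \left(-44\right)^{2} = 1936$)
$\left(33714 - -3753\right) + g = \left(33714 - -3753\right) + 1936 = \left(33714 + 3753\right) + 1936 = 37467 + 1936 = 39403$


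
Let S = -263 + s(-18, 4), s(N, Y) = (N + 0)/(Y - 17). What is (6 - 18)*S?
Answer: 40812/13 ≈ 3139.4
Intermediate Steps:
s(N, Y) = N/(-17 + Y)
S = -3401/13 (S = -263 - 18/(-17 + 4) = -263 - 18/(-13) = -263 - 18*(-1/13) = -263 + 18/13 = -3401/13 ≈ -261.62)
(6 - 18)*S = (6 - 18)*(-3401/13) = -12*(-3401/13) = 40812/13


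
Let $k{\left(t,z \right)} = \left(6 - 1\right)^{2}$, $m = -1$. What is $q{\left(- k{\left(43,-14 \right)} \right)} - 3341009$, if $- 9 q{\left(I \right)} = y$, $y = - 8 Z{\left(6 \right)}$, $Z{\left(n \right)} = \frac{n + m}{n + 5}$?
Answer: $- \frac{330759851}{99} \approx -3.341 \cdot 10^{6}$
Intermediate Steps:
$Z{\left(n \right)} = \frac{-1 + n}{5 + n}$ ($Z{\left(n \right)} = \frac{n - 1}{n + 5} = \frac{-1 + n}{5 + n}$)
$k{\left(t,z \right)} = 25$ ($k{\left(t,z \right)} = 5^{2} = 25$)
$y = - \frac{40}{11}$ ($y = - 8 \frac{-1 + 6}{5 + 6} = - 8 \cdot \frac{1}{11} \cdot 5 = \left(-8\right) \frac{5}{11} = - \frac{40}{11} \approx -3.6364$)
$q{\left(I \right)} = \frac{40}{99}$ ($q{\left(I \right)} = \left(- \frac{1}{9}\right) \left(- \frac{40}{11}\right) = \frac{40}{99}$)
$q{\left(- k{\left(43,-14 \right)} \right)} - 3341009 = \frac{40}{99} - 3341009 = - \frac{330759851}{99}$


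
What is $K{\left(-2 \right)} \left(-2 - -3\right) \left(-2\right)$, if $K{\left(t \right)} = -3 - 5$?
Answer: $16$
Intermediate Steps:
$K{\left(t \right)} = -8$ ($K{\left(t \right)} = -3 - 5 = -8$)
$K{\left(-2 \right)} \left(-2 - -3\right) \left(-2\right) = - 8 \left(-2 - -3\right) \left(-2\right) = - 8 \left(-2 + 3\right) \left(-2\right) = \left(-8\right) 1 \left(-2\right) = \left(-8\right) \left(-2\right) = 16$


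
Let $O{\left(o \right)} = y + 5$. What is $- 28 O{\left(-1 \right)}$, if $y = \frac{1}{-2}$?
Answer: $-126$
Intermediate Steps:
$y = - \frac{1}{2} \approx -0.5$
$O{\left(o \right)} = \frac{9}{2}$ ($O{\left(o \right)} = - \frac{1}{2} + 5 = \frac{9}{2}$)
$- 28 O{\left(-1 \right)} = \left(-28\right) \frac{9}{2} = -126$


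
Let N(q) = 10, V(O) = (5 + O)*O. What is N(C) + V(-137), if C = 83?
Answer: 18094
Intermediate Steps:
V(O) = O*(5 + O)
N(C) + V(-137) = 10 - 137*(5 - 137) = 10 - 137*(-132) = 10 + 18084 = 18094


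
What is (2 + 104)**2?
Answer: 11236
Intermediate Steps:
(2 + 104)**2 = 106**2 = 11236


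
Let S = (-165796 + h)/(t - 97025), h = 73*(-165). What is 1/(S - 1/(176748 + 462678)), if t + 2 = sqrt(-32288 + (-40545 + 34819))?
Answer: 30808405729447280166/56468745900192671315 - 72713068854821316*I*sqrt(38014)/12931342811144121731135 ≈ 0.54558 - 0.0010963*I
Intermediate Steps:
h = -12045
t = -2 + I*sqrt(38014) (t = -2 + sqrt(-32288 + (-40545 + 34819)) = -2 + sqrt(-32288 - 5726) = -2 + sqrt(-38014) = -2 + I*sqrt(38014) ≈ -2.0 + 194.97*I)
S = -177841/(-97027 + I*sqrt(38014)) (S = (-165796 - 12045)/((-2 + I*sqrt(38014)) - 97025) = -177841/(-97027 + I*sqrt(38014)) ≈ 1.8329 + 0.0036831*I)
1/(S - 1/(176748 + 462678)) = 1/((207896129/113425021 + 177841*I*sqrt(38014)/9414276743) - 1/(176748 + 462678)) = 1/((207896129/113425021 + 177841*I*sqrt(38014)/9414276743) - 1/639426) = 1/(132934076756933/72526907477946 + 177841*I*sqrt(38014)/9414276743)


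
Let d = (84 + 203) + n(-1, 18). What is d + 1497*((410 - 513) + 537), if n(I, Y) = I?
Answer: 649984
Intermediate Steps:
d = 286 (d = (84 + 203) - 1 = 287 - 1 = 286)
d + 1497*((410 - 513) + 537) = 286 + 1497*((410 - 513) + 537) = 286 + 1497*(-103 + 537) = 286 + 1497*434 = 286 + 649698 = 649984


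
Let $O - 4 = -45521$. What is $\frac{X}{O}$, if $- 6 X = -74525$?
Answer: $- \frac{74525}{273102} \approx -0.27288$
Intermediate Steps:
$O = -45517$ ($O = 4 - 45521 = -45517$)
$X = \frac{74525}{6}$ ($X = \left(- \frac{1}{6}\right) \left(-74525\right) = \frac{74525}{6} \approx 12421.0$)
$\frac{X}{O} = \frac{74525}{6 \left(-45517\right)} = \frac{74525}{6} \left(- \frac{1}{45517}\right) = - \frac{74525}{273102}$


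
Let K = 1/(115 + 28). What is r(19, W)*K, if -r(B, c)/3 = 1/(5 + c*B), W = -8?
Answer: 1/7007 ≈ 0.00014271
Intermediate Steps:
r(B, c) = -3/(5 + B*c) (r(B, c) = -3/(5 + c*B) = -3/(5 + B*c))
K = 1/143 ≈ 0.0069930
r(19, W)*K = -3/(5 + 19*(-8))*(1/143) = -3/(5 - 152)*(1/143) = -3/(-147)*(1/143) = -3*(-1/147)*(1/143) = (1/49)*(1/143) = 1/7007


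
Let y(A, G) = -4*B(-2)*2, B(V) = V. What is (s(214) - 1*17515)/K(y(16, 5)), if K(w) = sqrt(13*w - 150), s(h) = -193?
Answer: -8854*sqrt(58)/29 ≈ -2325.2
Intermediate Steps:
y(A, G) = 16 (y(A, G) = -4*(-2)*2 = 8*2 = 16)
K(w) = sqrt(-150 + 13*w)
(s(214) - 1*17515)/K(y(16, 5)) = (-193 - 1*17515)/(sqrt(-150 + 13*16)) = (-193 - 17515)/(sqrt(-150 + 208)) = -17708*sqrt(58)/58 = -8854*sqrt(58)/29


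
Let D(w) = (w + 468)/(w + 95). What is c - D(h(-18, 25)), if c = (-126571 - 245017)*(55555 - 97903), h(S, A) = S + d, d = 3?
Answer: 1258880689467/80 ≈ 1.5736e+10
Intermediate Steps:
h(S, A) = 3 + S (h(S, A) = S + 3 = 3 + S)
D(w) = (468 + w)/(95 + w)
c = 15736008624 (c = -371588*(-42348) = 15736008624)
c - D(h(-18, 25)) = 15736008624 - (468 + (3 - 18))/(95 + (3 - 18)) = 15736008624 - (468 - 15)/(95 - 15) = 15736008624 - 453/80 = 1258880689467/80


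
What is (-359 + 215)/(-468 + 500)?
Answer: -9/2 ≈ -4.5000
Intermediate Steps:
(-359 + 215)/(-468 + 500) = -144/32 = -144*1/32 = -9/2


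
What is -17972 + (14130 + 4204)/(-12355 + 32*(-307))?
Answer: -398619322/22179 ≈ -17973.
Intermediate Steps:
-17972 + (14130 + 4204)/(-12355 + 32*(-307)) = -17972 + 18334/(-12355 - 9824) = -17972 + 18334/(-22179) = -17972 + 18334*(-1/22179) = -17972 - 18334/22179 = -398619322/22179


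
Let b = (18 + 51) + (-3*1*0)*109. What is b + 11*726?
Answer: 8055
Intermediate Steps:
b = 69 (b = 69 - 3*0*109 = 69 + 0*109 = 69 + 0 = 69)
b + 11*726 = 69 + 11*726 = 69 + 7986 = 8055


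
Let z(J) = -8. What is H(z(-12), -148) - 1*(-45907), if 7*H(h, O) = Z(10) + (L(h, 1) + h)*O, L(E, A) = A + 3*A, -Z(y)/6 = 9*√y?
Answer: 321941/7 - 54*√10/7 ≈ 45967.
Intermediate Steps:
Z(y) = -54*√y
L(E, A) = 4*A
H(h, O) = -54*√10/7 + O*(4 + h)/7 (H(h, O) = (-54*√10 + (4*1 + h)*O)/7 = (-54*√10 + (4 + h)*O)/7 = (-54*√10 + O*(4 + h))/7 = -54*√10/7 + O*(4 + h)/7)
H(z(-12), -148) - 1*(-45907) = (-54*√10/7 + (4/7)*(-148) + (⅐)*(-148)*(-8)) - 1*(-45907) = (-54*√10/7 - 592/7 + 1184/7) + 45907 = (592/7 - 54*√10/7) + 45907 = 321941/7 - 54*√10/7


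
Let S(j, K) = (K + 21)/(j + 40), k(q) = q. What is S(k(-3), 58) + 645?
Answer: 23944/37 ≈ 647.13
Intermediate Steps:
S(j, K) = (21 + K)/(40 + j)
S(k(-3), 58) + 645 = (21 + 58)/(40 - 3) + 645 = 79/37 + 645 = 23944/37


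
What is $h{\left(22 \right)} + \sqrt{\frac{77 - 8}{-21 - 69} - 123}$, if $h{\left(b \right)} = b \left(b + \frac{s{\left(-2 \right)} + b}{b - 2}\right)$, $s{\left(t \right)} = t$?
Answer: $506 + \frac{i \sqrt{111390}}{30} \approx 506.0 + 11.125 i$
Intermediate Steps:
$h{\left(b \right)} = b \left(1 + b\right)$ ($h{\left(b \right)} = b \left(b + \frac{-2 + b}{b - 2}\right) = b \left(b + \frac{-2 + b}{-2 + b}\right) = b \left(b + 1\right) = b \left(1 + b\right)$)
$h{\left(22 \right)} + \sqrt{\frac{77 - 8}{-21 - 69} - 123} = 22 \left(1 + 22\right) + \sqrt{\frac{77 - 8}{-21 - 69} - 123} = 22 \cdot 23 + \sqrt{\frac{69}{-21 - 69} - 123} = 506 + \sqrt{\frac{69}{-90} - 123} = 506 + \sqrt{69 \left(- \frac{1}{90}\right) - 123} = 506 + \sqrt{- \frac{23}{30} - 123} = 506 + \sqrt{- \frac{3713}{30}} = 506 + \frac{i \sqrt{111390}}{30}$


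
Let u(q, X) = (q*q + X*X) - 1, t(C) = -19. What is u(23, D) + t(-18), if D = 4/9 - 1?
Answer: 41254/81 ≈ 509.31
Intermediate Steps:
D = -5/9 (D = 4*(⅑) - 1 = 4/9 - 1 = -5/9 ≈ -0.55556)
u(q, X) = -1 + X² + q² (u(q, X) = (q² + X²) - 1 = (X² + q²) - 1 = -1 + X² + q²)
u(23, D) + t(-18) = (-1 + (-5/9)² + 23²) - 19 = (-1 + 25/81 + 529) - 19 = 42793/81 - 19 = 41254/81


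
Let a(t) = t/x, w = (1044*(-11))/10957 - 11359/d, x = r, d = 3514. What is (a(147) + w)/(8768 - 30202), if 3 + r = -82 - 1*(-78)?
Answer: 973376197/825271115732 ≈ 0.0011795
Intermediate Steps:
r = -7 (r = -3 + (-82 - 1*(-78)) = -3 + (-82 + 78) = -3 - 4 = -7)
x = -7
w = -164815339/38502898 (w = (1044*(-11))/10957 - 11359/3514 = -11484*1/10957 - 11359*1/3514 = -11484/10957 - 11359/3514 = -164815339/38502898 ≈ -4.2806)
a(t) = -t/7 (a(t) = t/(-7) = t*(-⅐) = -t/7)
(a(147) + w)/(8768 - 30202) = (-⅐*147 - 164815339/38502898)/(8768 - 30202) = (-21 - 164815339/38502898)/(-21434) = -973376197/38502898*(-1/21434) = 973376197/825271115732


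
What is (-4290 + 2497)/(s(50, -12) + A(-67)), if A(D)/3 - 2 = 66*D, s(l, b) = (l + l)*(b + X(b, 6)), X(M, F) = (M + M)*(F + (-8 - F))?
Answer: -1793/4740 ≈ -0.37827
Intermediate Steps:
X(M, F) = -16*M (X(M, F) = (2*M)*(-8) = -16*M)
s(l, b) = -30*b*l (s(l, b) = (l + l)*(b - 16*b) = (2*l)*(-15*b) = -30*b*l)
A(D) = 6 + 198*D (A(D) = 6 + 3*(66*D) = 6 + 198*D)
(-4290 + 2497)/(s(50, -12) + A(-67)) = (-4290 + 2497)/(-30*(-12)*50 + (6 + 198*(-67))) = -1793/(18000 + (6 - 13266)) = -1793/(18000 - 13260) = -1793/4740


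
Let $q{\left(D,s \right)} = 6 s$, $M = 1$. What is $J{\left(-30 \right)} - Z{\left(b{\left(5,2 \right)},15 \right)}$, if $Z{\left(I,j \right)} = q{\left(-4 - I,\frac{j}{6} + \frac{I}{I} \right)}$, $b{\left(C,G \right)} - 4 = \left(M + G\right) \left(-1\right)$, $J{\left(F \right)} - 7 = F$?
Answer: $-44$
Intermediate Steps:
$J{\left(F \right)} = 7 + F$
$b{\left(C,G \right)} = 3 - G$ ($b{\left(C,G \right)} = 4 + \left(1 + G\right) \left(-1\right) = 4 - \left(1 + G\right) = 3 - G$)
$Z{\left(I,j \right)} = 6 + j$ ($Z{\left(I,j \right)} = 6 \left(\frac{j}{6} + \frac{I}{I}\right) = 6 \left(j \frac{1}{6} + 1\right) = 6 \left(\frac{j}{6} + 1\right) = 6 \left(1 + \frac{j}{6}\right) = 6 + j$)
$J{\left(-30 \right)} - Z{\left(b{\left(5,2 \right)},15 \right)} = \left(7 - 30\right) - \left(6 + 15\right) = -23 - 21 = -44$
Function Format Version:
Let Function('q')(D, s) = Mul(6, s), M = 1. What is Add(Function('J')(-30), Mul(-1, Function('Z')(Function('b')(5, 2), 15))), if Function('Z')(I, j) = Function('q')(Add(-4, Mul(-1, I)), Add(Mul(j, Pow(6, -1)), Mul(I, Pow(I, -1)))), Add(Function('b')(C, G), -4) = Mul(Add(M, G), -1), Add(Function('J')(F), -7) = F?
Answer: -44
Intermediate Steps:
Function('J')(F) = Add(7, F)
Function('b')(C, G) = Add(3, Mul(-1, G)) (Function('b')(C, G) = Add(4, Mul(Add(1, G), -1)) = Add(4, Add(-1, Mul(-1, G))) = Add(3, Mul(-1, G)))
Function('Z')(I, j) = Add(6, j) (Function('Z')(I, j) = Mul(6, Add(Mul(j, Pow(6, -1)), Mul(I, Pow(I, -1)))) = Mul(6, Add(Mul(j, Rational(1, 6)), 1)) = Mul(6, Add(Mul(Rational(1, 6), j), 1)) = Mul(6, Add(1, Mul(Rational(1, 6), j))) = Add(6, j))
Add(Function('J')(-30), Mul(-1, Function('Z')(Function('b')(5, 2), 15))) = Add(Add(7, -30), Mul(-1, Add(6, 15))) = Add(-23, Mul(-1, 21)) = Add(-23, -21) = -44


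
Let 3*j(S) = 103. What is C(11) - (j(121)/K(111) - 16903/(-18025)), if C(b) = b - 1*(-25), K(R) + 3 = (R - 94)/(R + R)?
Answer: 547552603/11698225 ≈ 46.806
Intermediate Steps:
j(S) = 103/3 (j(S) = (⅓)*103 = 103/3)
K(R) = -3 + (-94 + R)/(2*R) (K(R) = -3 + (R - 94)/(R + R) = -3 + (-94 + R)/((2*R)) = -3 + (-94 + R)*(1/(2*R)) = -3 + (-94 + R)/(2*R))
C(b) = 25 + b (C(b) = b + 25 = 25 + b)
C(11) - (j(121)/K(111) - 16903/(-18025)) = (25 + 11) - (103/(3*(-5/2 - 47/111)) - 16903/(-18025)) = 36 - (103/(3*(-5/2 - 47*1/111)) - 16903*(-1/18025)) = 36 - (103/(3*(-5/2 - 47/111)) + 16903/18025) = 36 - (103/(3*(-649/222)) + 16903/18025) = 36 - ((103/3)*(-222/649) + 16903/18025) = 36 - (-7622/649 + 16903/18025) = 36 - 1*(-126416503/11698225) = 36 + 126416503/11698225 = 547552603/11698225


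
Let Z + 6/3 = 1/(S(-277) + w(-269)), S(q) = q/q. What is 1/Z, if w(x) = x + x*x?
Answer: -72093/144185 ≈ -0.50000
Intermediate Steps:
S(q) = 1
w(x) = x + x²
Z = -144185/72093 (Z = -2 + 1/(1 - 269*(1 - 269)) = -2 + 1/(1 - 269*(-268)) = -2 + 1/(1 + 72092) = -2 + 1/72093 = -144185/72093 ≈ -2.0000)
1/Z = 1/(-144185/72093) = -72093/144185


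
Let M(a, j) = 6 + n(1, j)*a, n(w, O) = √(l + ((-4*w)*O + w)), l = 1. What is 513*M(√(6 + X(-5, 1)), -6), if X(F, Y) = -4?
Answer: 3078 + 1026*√13 ≈ 6777.3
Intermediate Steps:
n(w, O) = √(1 + w - 4*O*w) (n(w, O) = √(1 + ((-4*w)*O + w)) = √(1 + (-4*O*w + w)) = √(1 + (w - 4*O*w)) = √(1 + w - 4*O*w))
M(a, j) = 6 + a*√(2 - 4*j) (M(a, j) = 6 + √(1 + 1 - 4*j*1)*a = 6 + √(1 + 1 - 4*j)*a = 6 + √(2 - 4*j)*a = 6 + a*√(2 - 4*j))
513*M(√(6 + X(-5, 1)), -6) = 513*(6 + √(6 - 4)*√(2 - 4*(-6))) = 513*(6 + √2*√(2 + 24)) = 513*(6 + √2*√26) = 513*(6 + 2*√13) = 3078 + 1026*√13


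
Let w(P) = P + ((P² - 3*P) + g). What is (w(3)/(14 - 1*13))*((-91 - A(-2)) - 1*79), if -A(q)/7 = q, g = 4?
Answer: -1288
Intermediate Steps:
A(q) = -7*q
w(P) = 4 + P² - 2*P (w(P) = P + ((P² - 3*P) + 4) = P + (4 + P² - 3*P) = 4 + P² - 2*P)
(w(3)/(14 - 1*13))*((-91 - A(-2)) - 1*79) = ((4 + 3² - 2*3)/(14 - 1*13))*((-91 - (-7)*(-2)) - 1*79) = ((4 + 9 - 6)/(14 - 13))*((-91 - 1*14) - 79) = (7/1)*((-91 - 14) - 79) = (7*1)*(-105 - 79) = 7*(-184) = -1288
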